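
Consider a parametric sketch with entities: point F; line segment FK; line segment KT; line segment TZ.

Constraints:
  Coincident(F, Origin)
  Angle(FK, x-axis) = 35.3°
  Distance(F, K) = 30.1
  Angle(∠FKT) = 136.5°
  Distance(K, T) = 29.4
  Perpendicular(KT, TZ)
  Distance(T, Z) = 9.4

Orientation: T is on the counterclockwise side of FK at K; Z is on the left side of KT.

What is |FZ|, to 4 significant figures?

52.47

F is at the origin; FK runs at 35.3° with length 30.1, so K = 30.1·(cos 35.3°, sin 35.3°) = (24.57, 17.39). ∠FKT = 136.5°, so KT runs at 35.3° + (180° − 136.5°) = 78.80° from the x-axis; with |KT| = 29.4, T = K + 29.4·(cos 78.80°, sin 78.80°) = (30.28, 46.23). KT is perpendicular to TZ; with |TZ| = 9.4 on the left of KT, Z = T + 9.4·(-0.9810, 0.1942) = (21.06, 48.06). Then |FZ| = |Z − F| = 52.47.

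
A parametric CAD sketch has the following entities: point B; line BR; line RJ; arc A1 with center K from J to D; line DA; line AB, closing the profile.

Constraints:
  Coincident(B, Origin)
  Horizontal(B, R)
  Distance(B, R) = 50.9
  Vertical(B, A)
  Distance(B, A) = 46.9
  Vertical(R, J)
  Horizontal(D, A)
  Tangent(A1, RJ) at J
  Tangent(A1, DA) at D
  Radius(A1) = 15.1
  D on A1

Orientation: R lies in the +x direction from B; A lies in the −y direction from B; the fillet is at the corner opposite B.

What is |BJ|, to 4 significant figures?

60.02

B is at the origin; B and R share the same y with |BR| = 50.9 and R on the +x side, so R = (50.90, 0.000). B and A share the same x with |BA| = 46.9 and A on the −y side, so A = (0.000, -46.90). The virtual corner opposite B is at (50.90, -46.90). Tangency of A1 to RJ means the radius KJ is perpendicular to RJ and A1 meets DA tangentially, so KD is at right angles to DA, with radius 15.1, so the center K sits 15.1 in from both sides at K = (35.80, -31.80). That places the tangent points at J = (50.90, -31.80) on RJ and D = (35.80, -46.90) on DA. Then |BJ| = |J − B| = 60.02.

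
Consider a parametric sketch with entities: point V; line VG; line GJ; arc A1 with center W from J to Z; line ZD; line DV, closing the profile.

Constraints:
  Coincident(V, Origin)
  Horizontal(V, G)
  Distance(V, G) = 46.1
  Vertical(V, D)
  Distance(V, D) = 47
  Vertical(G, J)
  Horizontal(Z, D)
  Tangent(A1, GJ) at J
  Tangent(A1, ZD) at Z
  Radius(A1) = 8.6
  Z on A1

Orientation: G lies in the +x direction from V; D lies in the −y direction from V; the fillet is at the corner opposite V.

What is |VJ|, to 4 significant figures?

60.00

V is at the origin; VG is horizontal with |VG| = 46.1 and G on the +x side, so G = (46.10, 0.000). V and D share the same x with |VD| = 47.0 and D on the −y side, so D = (0.000, -47.00). The virtual corner opposite V is at (46.10, -47.00). The tangent condition forces WJ to be normal to GJ and A1 meets ZD tangentially, so WZ is at right angles to ZD, with radius 8.6, so the center W sits 8.6 in from both sides at W = (37.50, -38.40). That places the tangent points at J = (46.10, -38.40) on GJ and Z = (37.50, -47.00) on ZD. Then |VJ| = |J − V| = 60.00.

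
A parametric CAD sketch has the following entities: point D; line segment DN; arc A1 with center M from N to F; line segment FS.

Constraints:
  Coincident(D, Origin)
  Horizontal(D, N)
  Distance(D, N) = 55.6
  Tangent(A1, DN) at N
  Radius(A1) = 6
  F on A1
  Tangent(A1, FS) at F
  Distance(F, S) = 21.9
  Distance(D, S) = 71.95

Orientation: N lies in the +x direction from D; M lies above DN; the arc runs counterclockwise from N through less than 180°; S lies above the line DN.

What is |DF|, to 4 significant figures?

61.53

Checks: |MF| = 6.000 ✓; ∠(MF, FS) = 90.00° ✓; |FS| = 21.90 ✓; |DS| = 71.95 ✓.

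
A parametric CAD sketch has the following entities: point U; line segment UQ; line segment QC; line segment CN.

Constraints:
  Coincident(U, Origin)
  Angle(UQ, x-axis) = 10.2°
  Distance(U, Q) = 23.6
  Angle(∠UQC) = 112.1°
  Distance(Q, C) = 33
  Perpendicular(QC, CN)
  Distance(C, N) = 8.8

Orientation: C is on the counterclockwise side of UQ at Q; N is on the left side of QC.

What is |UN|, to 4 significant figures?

43.87

∠UQC = 112.1°, so QC runs at 10.2° + (180° − 112.1°) = 78.10° from the x-axis; with |QC| = 33.0, C = Q + 33.0·(cos 78.10°, sin 78.10°) = (30.03, 36.47). QC ⟂ CN; with |CN| = 8.8 on the left of QC, N = C + 8.8·(-0.9785, 0.2062) = (21.42, 38.28). Then |UN| = |N − U| = 43.87.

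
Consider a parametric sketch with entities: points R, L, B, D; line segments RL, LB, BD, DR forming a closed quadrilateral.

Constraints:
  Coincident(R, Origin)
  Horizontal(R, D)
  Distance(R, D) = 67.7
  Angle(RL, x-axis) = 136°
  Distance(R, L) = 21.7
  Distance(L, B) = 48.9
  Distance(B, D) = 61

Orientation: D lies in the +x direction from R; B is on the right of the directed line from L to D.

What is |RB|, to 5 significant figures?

27.962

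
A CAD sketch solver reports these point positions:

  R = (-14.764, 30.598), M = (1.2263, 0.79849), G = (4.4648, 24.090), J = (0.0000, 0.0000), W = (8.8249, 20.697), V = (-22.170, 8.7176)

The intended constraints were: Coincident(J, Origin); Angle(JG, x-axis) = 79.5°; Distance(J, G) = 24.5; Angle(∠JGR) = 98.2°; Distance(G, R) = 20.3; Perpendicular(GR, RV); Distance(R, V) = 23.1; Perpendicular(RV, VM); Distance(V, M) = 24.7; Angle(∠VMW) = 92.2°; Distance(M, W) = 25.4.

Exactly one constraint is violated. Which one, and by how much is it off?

Distance(M, W) = 25.4 — off by 4.10.

J = (0.00, 0.00) ✓; JG at 79.50° ✓; |JG| = 24.50 ✓; ∠JGR = 98.20° ✓; |GR| = 20.30 ✓; ∠(GR, RV) = 90.00° ✓; |RV| = 23.10 ✓; ∠(RV, VM) = 90.00° ✓; |VM| = 24.70 ✓; ∠VMW = 92.20° ✓; |MW| = 21.30 ✗.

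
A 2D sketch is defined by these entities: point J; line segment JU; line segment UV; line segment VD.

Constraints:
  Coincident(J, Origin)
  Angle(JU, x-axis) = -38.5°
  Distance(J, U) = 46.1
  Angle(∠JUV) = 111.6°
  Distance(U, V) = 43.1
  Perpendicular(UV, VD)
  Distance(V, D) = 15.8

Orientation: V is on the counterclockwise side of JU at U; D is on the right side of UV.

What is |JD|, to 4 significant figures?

83.96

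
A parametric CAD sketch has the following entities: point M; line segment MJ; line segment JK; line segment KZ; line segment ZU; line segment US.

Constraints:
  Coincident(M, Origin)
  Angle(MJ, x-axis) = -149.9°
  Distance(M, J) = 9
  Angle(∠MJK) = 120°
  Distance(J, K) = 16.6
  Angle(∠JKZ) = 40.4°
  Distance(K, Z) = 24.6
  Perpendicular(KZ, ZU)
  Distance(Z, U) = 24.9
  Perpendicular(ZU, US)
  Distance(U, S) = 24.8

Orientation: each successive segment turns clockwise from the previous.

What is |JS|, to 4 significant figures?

19.10

M is at the origin; MJ runs at -149.9° with length 9.0, so J = (-7.786, -4.514). ∠MJK = 120.0° gives JK at 150.1° from the x-axis; with |JK| = 16.6, K = (-22.18, 3.761). ∠JKZ = 40.4° gives KZ at 10.50° from the x-axis; with |KZ| = 24.6, Z = (2.011, 8.244). The perpendicularity gives ZU at right angles to KZ, so ZU runs at -79.50°; with |ZU| = 24.9, U = (6.549, -16.24). ZU is perpendicular to US, so US runs at -169.5°; with |US| = 24.8, S = (-17.84, -20.76). Then |JS| = |S − J| = 19.10.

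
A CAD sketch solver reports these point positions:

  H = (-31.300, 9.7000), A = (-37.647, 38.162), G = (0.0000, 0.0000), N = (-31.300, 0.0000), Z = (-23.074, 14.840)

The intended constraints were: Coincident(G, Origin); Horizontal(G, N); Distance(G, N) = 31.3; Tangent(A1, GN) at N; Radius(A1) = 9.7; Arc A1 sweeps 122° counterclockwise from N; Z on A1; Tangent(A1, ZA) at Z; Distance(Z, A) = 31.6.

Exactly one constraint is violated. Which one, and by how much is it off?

Distance(Z, A) = 31.6 — off by 4.10.

G = (0.00, 0.00) ✓; G.y = 0.00, N.y = 0.00 ✓; |GN| = 31.30 ✓; ∠(HN, NG) = 90.00° ✓; |HN| = 9.700 ✓; bearing(H→Z) − bearing(H→N) = 122.0° ✓; |HZ| = 9.700 ✓; ∠(HZ, ZA) = 90.00° ✓; |ZA| = 27.50 ✗.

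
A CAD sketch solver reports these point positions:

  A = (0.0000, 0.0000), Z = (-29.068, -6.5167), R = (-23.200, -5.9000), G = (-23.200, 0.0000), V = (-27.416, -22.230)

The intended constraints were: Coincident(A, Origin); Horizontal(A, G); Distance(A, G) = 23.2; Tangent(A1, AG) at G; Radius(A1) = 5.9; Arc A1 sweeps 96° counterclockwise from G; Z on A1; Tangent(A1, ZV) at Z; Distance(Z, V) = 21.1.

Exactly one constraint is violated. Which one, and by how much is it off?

Distance(Z, V) = 21.1 — off by 5.30.

A = (0.00, 0.00) ✓; A.y = 0.00, G.y = 0.00 ✓; |AG| = 23.20 ✓; ∠(RG, GA) = 90.00° ✓; |RG| = 5.900 ✓; bearing(R→Z) − bearing(R→G) = 96.00° ✓; |RZ| = 5.900 ✓; ∠(RZ, ZV) = 90.00° ✓; |ZV| = 15.80 ✗.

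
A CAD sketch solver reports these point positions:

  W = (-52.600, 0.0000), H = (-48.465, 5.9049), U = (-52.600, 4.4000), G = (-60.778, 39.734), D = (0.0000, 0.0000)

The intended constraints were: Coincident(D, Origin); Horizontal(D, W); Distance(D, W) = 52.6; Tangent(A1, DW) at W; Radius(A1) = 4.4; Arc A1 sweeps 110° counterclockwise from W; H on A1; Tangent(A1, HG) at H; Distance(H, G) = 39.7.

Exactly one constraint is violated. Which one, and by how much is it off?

Distance(H, G) = 39.7 — off by 3.70.

D = (0.00, 0.00) ✓; D.y = 0.00, W.y = 0.00 ✓; |DW| = 52.60 ✓; ∠(UW, WD) = 90.00° ✓; |UW| = 4.400 ✓; bearing(U→H) − bearing(U→W) = 110.0° ✓; |UH| = 4.400 ✓; ∠(UH, HG) = 90.00° ✓; |HG| = 36.00 ✗.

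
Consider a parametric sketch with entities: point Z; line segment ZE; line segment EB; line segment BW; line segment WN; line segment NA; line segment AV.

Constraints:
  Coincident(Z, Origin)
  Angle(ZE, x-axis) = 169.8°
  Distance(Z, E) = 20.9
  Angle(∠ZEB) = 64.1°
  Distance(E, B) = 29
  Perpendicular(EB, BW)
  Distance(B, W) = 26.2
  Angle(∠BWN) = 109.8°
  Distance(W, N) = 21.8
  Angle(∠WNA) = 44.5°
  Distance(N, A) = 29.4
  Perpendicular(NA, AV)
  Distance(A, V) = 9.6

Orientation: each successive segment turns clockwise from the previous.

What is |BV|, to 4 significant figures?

11.29

Z is at the origin; ZE runs at 169.8° with length 20.9, so E = (-20.57, 3.701). ∠ZEB = 64.1° gives EB at 53.90° from the x-axis; with |EB| = 29.0, B = (-3.483, 27.13). The perpendicularity gives BW at right angles to EB, so BW runs at -36.10°; with |BW| = 26.2, W = (17.69, 11.70). ∠BWN = 109.8° gives WN at -106.3° from the x-axis; with |WN| = 21.8, N = (11.57, -9.228). ∠WNA = 44.5° gives NA at 118.2° from the x-axis; with |NA| = 29.4, A = (-2.325, 16.68). NA is perpendicular to AV, so AV runs at 28.20°; with |AV| = 9.6, V = (6.135, 21.22). Then |BV| = |V − B| = 11.29.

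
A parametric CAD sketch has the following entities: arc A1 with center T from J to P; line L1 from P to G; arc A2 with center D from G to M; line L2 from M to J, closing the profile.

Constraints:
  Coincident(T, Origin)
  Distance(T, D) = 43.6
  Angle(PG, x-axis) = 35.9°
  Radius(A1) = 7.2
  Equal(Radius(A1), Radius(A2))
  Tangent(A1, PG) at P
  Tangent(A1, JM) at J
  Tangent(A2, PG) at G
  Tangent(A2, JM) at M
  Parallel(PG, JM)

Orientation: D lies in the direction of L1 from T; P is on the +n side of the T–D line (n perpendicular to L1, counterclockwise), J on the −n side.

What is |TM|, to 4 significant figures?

44.19

The slot axis is L1's direction at 35.9°, so u = (cos 35.9°, sin 35.9°) = (0.8100, 0.5864) and n = (−sin 35.9°, cos 35.9°) = (-0.5864, 0.8100). T is at the origin and D lies 43.6 along u from T, so D = 43.6·u = (35.32, 25.57). Tangency of A1 to both parallel lines with radius 7.2 puts P and J at T ± 7.2·n: P = (-4.222, 5.832), J = (4.222, -5.832). Equal radii place G and M the same way about D: G = D + 7.2·n = (31.10, 31.40), M = D − 7.2·n = (39.54, 19.73). Then |TM| = |M − T| = 44.19.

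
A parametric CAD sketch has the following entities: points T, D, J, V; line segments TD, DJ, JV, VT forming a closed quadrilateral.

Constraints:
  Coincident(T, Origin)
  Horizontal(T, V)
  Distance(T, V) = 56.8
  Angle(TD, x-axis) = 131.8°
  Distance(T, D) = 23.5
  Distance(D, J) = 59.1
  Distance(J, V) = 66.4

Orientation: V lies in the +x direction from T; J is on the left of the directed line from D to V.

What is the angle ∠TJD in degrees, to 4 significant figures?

21.28°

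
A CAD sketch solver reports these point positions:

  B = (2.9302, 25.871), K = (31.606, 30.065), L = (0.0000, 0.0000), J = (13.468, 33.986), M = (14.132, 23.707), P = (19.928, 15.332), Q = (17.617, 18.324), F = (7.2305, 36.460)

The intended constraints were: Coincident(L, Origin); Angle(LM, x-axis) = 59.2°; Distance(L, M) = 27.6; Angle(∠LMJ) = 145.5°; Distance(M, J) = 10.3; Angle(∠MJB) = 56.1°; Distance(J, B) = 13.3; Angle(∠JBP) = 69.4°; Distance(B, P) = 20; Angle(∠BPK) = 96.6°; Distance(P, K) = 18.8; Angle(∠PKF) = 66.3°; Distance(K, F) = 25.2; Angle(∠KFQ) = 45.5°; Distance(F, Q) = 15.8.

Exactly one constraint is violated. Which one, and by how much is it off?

Distance(F, Q) = 15.8 — off by 5.10.

L = (0.00, 0.00) ✓; LM at 59.20° ✓; |LM| = 27.60 ✓; ∠LMJ = 145.5° ✓; |MJ| = 10.30 ✓; ∠MJB = 56.10° ✓; |JB| = 13.30 ✓; ∠JBP = 69.40° ✓; |BP| = 20.00 ✓; ∠BPK = 96.60° ✓; |PK| = 18.80 ✓; ∠PKF = 66.30° ✓; |KF| = 25.20 ✓; ∠KFQ = 45.50° ✓; |FQ| = 20.90 ✗.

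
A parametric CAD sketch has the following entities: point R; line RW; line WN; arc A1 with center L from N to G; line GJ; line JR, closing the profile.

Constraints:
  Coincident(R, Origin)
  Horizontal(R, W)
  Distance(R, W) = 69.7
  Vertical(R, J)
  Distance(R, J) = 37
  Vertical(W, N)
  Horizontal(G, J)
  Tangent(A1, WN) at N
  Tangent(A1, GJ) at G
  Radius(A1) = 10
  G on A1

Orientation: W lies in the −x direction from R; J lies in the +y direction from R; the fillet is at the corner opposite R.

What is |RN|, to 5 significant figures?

74.747

R is at the origin; RW is horizontal with |RW| = 69.7 and W on the −x side, so W = (-69.700, 0.0000). R and J share the same x with |RJ| = 37.0 and J on the +y side, so J = (0.0000, 37.000). The virtual corner opposite R is at (-69.700, 37.000). The tangent condition forces LN to be normal to WN and tangency of A1 to GJ means the radius LG is perpendicular to GJ, with radius 10.0, so the center L sits 10.0 in from both sides at L = (-59.700, 27.000). That places the tangent points at N = (-69.700, 27.000) on WN and G = (-59.700, 37.000) on GJ. Then |RN| = |N − R| = 74.747.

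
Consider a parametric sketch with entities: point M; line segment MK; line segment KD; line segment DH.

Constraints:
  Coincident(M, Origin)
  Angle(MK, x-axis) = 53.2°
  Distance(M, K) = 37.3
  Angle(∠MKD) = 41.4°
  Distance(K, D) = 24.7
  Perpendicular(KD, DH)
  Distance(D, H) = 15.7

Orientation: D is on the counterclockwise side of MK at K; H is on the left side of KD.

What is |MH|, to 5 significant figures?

9.5477

M is at the origin; MK runs at 53.2° with length 37.3, so K = 37.3·(cos 53.2°, sin 53.2°) = (22.344, 29.867). ∠MKD = 41.4°, so KD runs at 53.2° + (180° − 41.4°) = 191.80° from the x-axis; with |KD| = 24.7, D = K + 24.7·(cos 191.80°, sin 191.80°) = (-1.8344, 24.816). The perpendicularity gives DH at right angles to KD; with |DH| = 15.7 on the left of KD, H = D + 15.7·(0.20450, -0.97887) = (1.3761, 9.4480). Then |MH| = |H − M| = 9.5477.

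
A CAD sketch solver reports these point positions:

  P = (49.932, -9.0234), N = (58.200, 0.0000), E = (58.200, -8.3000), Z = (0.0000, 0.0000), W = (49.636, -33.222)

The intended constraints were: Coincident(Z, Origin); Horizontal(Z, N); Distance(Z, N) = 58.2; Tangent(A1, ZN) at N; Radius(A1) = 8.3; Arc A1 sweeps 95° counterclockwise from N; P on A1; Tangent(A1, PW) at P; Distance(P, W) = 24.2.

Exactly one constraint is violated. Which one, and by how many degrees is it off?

Tangent(A1, PW) at P — off by 5.70°.

Z = (0.00, 0.00) ✓; Z.y = 0.00, N.y = 0.00 ✓; |ZN| = 58.20 ✓; ∠(EN, NZ) = 90.00° ✓; |EN| = 8.300 ✓; bearing(E→P) − bearing(E→N) = 95.00° ✓; |EP| = 8.300 ✓; ∠(EP, PW) = 95.70° ✗; |PW| = 24.20 ✓.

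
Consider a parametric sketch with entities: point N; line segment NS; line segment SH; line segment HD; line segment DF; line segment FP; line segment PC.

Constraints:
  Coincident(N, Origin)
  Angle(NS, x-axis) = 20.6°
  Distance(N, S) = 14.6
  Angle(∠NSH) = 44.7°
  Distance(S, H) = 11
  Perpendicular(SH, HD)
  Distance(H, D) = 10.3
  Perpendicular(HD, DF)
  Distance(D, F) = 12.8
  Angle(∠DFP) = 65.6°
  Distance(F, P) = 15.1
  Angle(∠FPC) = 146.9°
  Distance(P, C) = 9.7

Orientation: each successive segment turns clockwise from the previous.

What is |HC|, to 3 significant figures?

8.81

∠DFP = 65.6° gives FP at -49.1° from the x-axis; with |FP| = 15.1, P = (14.9, -0.337). ∠FPC = 146.9° gives PC at -82.2° from the x-axis; with |PC| = 9.7, C = (16.3, -9.95). Then |HC| = |C − H| = 8.81.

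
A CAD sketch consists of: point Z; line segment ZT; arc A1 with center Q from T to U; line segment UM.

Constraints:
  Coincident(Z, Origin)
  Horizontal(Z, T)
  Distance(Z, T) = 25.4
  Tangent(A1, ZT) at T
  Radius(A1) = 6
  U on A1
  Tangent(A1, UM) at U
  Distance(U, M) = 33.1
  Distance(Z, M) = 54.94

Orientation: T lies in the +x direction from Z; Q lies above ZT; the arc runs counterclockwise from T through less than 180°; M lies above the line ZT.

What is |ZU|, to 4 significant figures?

31.30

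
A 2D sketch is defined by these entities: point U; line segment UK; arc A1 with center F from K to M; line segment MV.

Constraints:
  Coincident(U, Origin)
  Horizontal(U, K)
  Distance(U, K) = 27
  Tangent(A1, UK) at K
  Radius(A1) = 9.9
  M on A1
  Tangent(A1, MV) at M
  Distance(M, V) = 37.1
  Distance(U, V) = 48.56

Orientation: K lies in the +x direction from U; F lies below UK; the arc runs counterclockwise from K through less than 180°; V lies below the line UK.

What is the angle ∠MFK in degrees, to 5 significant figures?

86.274°

U is at the origin; U and K share the same y with |UK| = 27.0 and K on the +x side, so K = (27.000, 0.0000). Since A1 is tangent to UK there, FK ⟂ UK, so F = K + (0, -9.9) = (27.000, -9.9000). Since FM ⟂ MV (tangency), |FV| = √(9.9² + 37.1²) = 38.398 regardless of where M sits on A1. So V lies on both circle(U, 48.56) and circle(F, 38.398); the below-UK intersection is V = (14.710, -46.278). M is the foot of the tangent from V: M = (17.121, -9.2567).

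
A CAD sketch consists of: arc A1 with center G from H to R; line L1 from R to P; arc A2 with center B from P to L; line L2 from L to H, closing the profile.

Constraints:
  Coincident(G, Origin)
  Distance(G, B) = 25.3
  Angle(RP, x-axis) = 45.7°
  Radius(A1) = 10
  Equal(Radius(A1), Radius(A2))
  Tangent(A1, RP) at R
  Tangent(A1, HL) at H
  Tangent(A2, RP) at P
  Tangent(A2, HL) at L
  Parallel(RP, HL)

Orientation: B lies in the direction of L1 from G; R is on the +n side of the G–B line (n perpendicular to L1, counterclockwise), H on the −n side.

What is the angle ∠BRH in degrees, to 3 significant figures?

68.4°

G is at the origin and B lies 25.3 along u from G, so B = 25.3·u = (17.7, 18.1). Tangency of A1 to both parallel lines with radius 10.0 puts R and H at G ± 10.0·n: R = (-7.16, 6.98), H = (7.16, -6.98). Then cos ∠BRH = RB·RH / (|RB||RH|), giving 68.4°.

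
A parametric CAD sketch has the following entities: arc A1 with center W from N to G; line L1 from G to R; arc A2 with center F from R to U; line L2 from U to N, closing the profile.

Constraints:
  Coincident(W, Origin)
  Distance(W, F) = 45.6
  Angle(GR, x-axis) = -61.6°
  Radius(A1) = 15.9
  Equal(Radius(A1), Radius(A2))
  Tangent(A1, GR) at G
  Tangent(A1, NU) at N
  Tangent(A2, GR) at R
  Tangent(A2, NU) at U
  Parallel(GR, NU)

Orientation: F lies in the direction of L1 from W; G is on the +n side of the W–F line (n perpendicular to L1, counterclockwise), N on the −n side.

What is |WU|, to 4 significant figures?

48.29

Tangency of A1 to both parallel lines with radius 15.9 puts G and N at W ± 15.9·n: G = (13.99, 7.562), N = (-13.99, -7.562). Equal radii place R and U the same way about F: R = F + 15.9·n = (35.67, -32.55), U = F − 15.9·n = (7.702, -47.67). Then |WU| = |U − W| = 48.29.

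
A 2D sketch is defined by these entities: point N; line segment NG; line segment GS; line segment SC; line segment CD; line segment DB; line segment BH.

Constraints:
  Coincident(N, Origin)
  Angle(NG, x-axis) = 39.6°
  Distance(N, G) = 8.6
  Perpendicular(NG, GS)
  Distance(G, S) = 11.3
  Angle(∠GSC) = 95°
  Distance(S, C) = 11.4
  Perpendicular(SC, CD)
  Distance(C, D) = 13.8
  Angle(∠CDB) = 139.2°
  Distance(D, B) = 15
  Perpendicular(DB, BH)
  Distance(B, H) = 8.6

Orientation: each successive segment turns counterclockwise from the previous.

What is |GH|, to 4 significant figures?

9.163

N is at the origin; NG runs at 39.6° with length 8.6, so G = (6.626, 5.482). The perpendicularity gives GS at right angles to NG, so GS runs at 129.6°; with |GS| = 11.3, S = (-0.5765, 14.19). ∠GSC = 95.0° gives SC at -145.4° from the x-axis; with |SC| = 11.4, C = (-9.960, 7.715). The perpendicularity gives CD at right angles to SC, so CD runs at -55.40°; with |CD| = 13.8, D = (-2.124, -3.644). ∠CDB = 139.2° gives DB at -14.60° from the x-axis; with |DB| = 15.0, B = (12.39, -7.425). DB is perpendicular to BH, so BH runs at 75.40°; with |BH| = 8.6, H = (14.56, 0.8972). Then |GH| = |H − G| = 9.163.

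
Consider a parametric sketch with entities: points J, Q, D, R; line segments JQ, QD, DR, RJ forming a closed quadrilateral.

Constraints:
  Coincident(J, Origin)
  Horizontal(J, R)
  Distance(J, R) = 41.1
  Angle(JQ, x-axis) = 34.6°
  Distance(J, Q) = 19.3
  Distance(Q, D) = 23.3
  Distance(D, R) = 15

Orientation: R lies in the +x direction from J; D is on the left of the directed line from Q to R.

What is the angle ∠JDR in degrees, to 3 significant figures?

77.7°

J is at the origin; JR is horizontal with |JR| = 41.1 and R in +x, so R = (41.1, 0). JQ runs at 34.6° with |JQ| = 19.3, so Q = (15.9, 11.0). D is determined by |QD| = 23.3 and |DR| = 15.0 together: it lies at the intersection of circle(Q, 23.3) and circle(R, 15.0). With |QR| = 27.5, the foot of the radical line on QR is 19.5 from Q and the perpendicular offset is √(23.3² − 19.5²) = 12.7. Taking the left-of-QR solution: D = (38.9, 14.8).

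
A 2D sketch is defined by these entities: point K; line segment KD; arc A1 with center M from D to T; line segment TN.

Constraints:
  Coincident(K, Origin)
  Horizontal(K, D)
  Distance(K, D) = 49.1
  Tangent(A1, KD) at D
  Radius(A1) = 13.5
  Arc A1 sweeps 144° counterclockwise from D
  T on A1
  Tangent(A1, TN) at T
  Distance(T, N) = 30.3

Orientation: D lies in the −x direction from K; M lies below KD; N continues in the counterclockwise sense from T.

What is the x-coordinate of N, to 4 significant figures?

-32.52

On A1, D sits at bearing 90° from M; a 144° counterclockwise sweep puts T at bearing 234°, so T = M + 13.5·(cos 234°, sin 234°) = (-57.04, -24.42). Tangency of A1 to TN means the radius MT is perpendicular to TN, so TN runs along (−sin 234°, cos 234°); with |TN| = 30.3, N = (-32.52, -42.23). So N.x = -32.52.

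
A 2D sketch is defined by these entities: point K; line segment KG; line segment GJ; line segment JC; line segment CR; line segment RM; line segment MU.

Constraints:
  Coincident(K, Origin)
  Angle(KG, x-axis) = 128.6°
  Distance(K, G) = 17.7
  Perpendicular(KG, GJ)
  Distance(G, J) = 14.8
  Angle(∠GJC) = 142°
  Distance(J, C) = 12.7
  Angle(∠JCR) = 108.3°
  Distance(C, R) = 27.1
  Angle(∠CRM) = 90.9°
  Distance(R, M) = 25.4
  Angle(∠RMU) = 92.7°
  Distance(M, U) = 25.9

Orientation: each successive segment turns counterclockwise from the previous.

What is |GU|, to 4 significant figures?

1.219

K is at the origin; KG runs at 128.6° with length 17.7, so G = (-11.04, 13.83). KG is perpendicular to GJ, so GJ runs at -141.4°; with |GJ| = 14.8, J = (-22.61, 4.599). ∠GJC = 142.0° gives JC at -103.4° from the x-axis; with |JC| = 12.7, C = (-25.55, -7.755). ∠JCR = 108.3° gives CR at -31.70° from the x-axis; with |CR| = 27.1, R = (-2.495, -22.00). ∠CRM = 90.9° gives RM at 57.40° from the x-axis; with |RM| = 25.4, M = (11.19, -0.5968). ∠RMU = 92.7° gives MU at 144.7° from the x-axis; with |MU| = 25.9, U = (-9.949, 14.37). Then |GU| = |U − G| = 1.219.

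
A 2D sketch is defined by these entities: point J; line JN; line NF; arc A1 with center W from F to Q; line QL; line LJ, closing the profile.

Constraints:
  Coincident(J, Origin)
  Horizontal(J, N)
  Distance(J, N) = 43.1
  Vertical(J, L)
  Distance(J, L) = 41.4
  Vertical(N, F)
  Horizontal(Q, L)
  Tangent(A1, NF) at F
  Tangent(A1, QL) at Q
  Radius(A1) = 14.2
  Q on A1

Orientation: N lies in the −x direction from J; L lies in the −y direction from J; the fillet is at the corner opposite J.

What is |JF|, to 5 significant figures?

50.965

J is at the origin; JN is horizontal with |JN| = 43.1 and N on the −x side, so N = (-43.100, 0.0000). J and L share the same x with |JL| = 41.4 and L on the −y side, so L = (0.0000, -41.400). The virtual corner opposite J is at (-43.100, -41.400). A1 meets NF tangentially, so WF is at right angles to NF and the tangent condition forces WQ to be normal to QL, with radius 14.2, so the center W sits 14.2 in from both sides at W = (-28.900, -27.200). That places the tangent points at F = (-43.100, -27.200) on NF and Q = (-28.900, -41.400) on QL. Then |JF| = |F − J| = 50.965.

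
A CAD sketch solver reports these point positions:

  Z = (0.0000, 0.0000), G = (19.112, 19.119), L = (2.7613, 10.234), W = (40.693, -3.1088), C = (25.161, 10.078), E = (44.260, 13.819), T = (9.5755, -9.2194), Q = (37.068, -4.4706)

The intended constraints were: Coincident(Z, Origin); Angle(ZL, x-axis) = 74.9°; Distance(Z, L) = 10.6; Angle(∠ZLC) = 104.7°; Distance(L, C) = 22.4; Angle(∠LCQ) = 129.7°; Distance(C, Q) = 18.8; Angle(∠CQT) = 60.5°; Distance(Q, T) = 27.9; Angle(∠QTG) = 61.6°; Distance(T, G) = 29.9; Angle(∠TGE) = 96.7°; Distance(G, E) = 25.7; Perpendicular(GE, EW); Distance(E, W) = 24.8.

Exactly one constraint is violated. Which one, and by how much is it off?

Distance(E, W) = 24.8 — off by 7.50.

Z = (0.00, 0.00) ✓; ZL at 74.90° ✓; |ZL| = 10.60 ✓; ∠ZLC = 104.7° ✓; |LC| = 22.40 ✓; ∠LCQ = 129.7° ✓; |CQ| = 18.80 ✓; ∠CQT = 60.50° ✓; |QT| = 27.90 ✓; ∠QTG = 61.60° ✓; |TG| = 29.90 ✓; ∠TGE = 96.70° ✓; |GE| = 25.70 ✓; ∠(GE, EW) = 90.00° ✓; |EW| = 17.30 ✗.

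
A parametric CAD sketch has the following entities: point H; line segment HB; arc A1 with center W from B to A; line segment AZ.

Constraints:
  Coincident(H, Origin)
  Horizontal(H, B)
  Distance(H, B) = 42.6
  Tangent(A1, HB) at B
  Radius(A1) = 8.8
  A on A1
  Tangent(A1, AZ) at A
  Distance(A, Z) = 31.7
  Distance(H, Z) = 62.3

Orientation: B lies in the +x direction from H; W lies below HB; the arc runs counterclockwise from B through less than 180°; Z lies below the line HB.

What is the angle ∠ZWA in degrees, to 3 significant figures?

74.5°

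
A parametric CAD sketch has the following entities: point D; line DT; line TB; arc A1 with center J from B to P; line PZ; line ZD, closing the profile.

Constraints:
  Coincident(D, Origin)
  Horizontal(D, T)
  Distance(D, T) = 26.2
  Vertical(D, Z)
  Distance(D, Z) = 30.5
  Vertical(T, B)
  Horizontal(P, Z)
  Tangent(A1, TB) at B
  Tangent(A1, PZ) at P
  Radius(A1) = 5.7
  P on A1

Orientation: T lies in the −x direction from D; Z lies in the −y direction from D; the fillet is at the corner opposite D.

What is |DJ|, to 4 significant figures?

32.18

DZ is vertical with |DZ| = 30.5 and Z on the −y side, so Z = (0.000, -30.50). The virtual corner opposite D is at (-26.20, -30.50). Since A1 is tangent to TB there, JB ⟂ TB and since A1 is tangent to PZ there, JP ⟂ PZ, with radius 5.7, so the center J sits 5.7 in from both sides at J = (-20.50, -24.80). Then |DJ| = |J − D| = 32.18.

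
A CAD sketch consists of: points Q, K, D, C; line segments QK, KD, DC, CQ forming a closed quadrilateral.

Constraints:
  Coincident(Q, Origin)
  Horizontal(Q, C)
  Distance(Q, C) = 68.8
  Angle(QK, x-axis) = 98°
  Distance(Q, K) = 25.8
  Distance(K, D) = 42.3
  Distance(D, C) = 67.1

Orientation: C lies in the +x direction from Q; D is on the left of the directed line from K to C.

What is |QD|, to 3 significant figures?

60.4

Checks: |QC| = 68.80 ✓; |QK| = 25.80 ✓; |KD| = 42.30 ✓; |DC| = 67.10 ✓.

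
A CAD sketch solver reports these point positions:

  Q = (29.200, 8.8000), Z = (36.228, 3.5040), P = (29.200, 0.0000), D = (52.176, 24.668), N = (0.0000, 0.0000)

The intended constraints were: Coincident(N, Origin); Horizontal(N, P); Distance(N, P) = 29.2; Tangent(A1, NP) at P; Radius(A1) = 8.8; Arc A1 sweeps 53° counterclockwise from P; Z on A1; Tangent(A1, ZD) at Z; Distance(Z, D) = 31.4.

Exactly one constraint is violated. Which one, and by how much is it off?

Distance(Z, D) = 31.4 — off by 4.90.

N = (0.00, 0.00) ✓; N.y = 0.00, P.y = 0.00 ✓; |NP| = 29.20 ✓; ∠(QP, PN) = 90.00° ✓; |QP| = 8.800 ✓; bearing(Q→Z) − bearing(Q→P) = 53.00° ✓; |QZ| = 8.800 ✓; ∠(QZ, ZD) = 90.00° ✓; |ZD| = 26.50 ✗.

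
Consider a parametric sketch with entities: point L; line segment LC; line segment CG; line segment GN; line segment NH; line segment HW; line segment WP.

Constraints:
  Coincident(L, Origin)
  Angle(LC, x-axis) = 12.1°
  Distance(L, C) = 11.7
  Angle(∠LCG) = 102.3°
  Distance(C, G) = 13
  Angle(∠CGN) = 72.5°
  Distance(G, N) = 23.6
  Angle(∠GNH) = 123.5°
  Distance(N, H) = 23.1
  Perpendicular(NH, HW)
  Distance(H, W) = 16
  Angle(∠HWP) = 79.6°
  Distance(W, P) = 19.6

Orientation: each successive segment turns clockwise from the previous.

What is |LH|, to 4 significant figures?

22.25

∠CGN = 72.5° gives GN at -173.1° from the x-axis; with |GN| = 23.6, N = (-6.619, -12.22). ∠GNH = 123.5° gives NH at 130.4° from the x-axis; with |NH| = 23.1, H = (-21.59, 5.370). Then |LH| = |H − L| = 22.25.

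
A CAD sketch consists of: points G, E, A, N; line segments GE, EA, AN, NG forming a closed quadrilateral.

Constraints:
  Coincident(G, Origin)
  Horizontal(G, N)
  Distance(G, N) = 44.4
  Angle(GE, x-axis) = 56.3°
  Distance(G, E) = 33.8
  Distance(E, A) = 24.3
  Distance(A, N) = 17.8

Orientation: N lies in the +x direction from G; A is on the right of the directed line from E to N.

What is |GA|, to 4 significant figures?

27.98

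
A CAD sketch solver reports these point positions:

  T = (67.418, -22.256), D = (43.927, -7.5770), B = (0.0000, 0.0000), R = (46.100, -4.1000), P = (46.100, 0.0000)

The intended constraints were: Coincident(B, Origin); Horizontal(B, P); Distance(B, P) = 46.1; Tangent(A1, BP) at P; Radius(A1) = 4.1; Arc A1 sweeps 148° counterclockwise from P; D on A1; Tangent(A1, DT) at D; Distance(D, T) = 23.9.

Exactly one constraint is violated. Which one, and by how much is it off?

Distance(D, T) = 23.9 — off by 3.80.

B = (0.00, 0.00) ✓; B.y = 0.00, P.y = 0.00 ✓; |BP| = 46.10 ✓; ∠(RP, PB) = 90.00° ✓; |RP| = 4.100 ✓; bearing(R→D) − bearing(R→P) = 148.0° ✓; |RD| = 4.100 ✓; ∠(RD, DT) = 90.00° ✓; |DT| = 27.70 ✗.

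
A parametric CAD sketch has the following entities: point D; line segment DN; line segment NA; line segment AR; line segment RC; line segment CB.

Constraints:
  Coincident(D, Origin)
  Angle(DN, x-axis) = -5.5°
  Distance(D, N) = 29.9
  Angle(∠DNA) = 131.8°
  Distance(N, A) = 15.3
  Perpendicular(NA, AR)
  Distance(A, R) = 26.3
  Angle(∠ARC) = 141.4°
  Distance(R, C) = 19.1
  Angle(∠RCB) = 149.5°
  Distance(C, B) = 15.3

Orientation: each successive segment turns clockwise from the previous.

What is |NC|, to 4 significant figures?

41.37

D is at the origin; DN runs at -5.5° with length 29.9, so N = (29.76, -2.866). ∠DNA = 131.8° gives NA at -53.70° from the x-axis; with |NA| = 15.3, A = (38.82, -15.20). The perpendicularity gives AR at right angles to NA, so AR runs at -143.7°; with |AR| = 26.3, R = (17.62, -30.77). ∠ARC = 141.4° gives RC at 177.7° from the x-axis; with |RC| = 19.1, C = (-1.460, -30.00). Then |NC| = |C − N| = 41.37.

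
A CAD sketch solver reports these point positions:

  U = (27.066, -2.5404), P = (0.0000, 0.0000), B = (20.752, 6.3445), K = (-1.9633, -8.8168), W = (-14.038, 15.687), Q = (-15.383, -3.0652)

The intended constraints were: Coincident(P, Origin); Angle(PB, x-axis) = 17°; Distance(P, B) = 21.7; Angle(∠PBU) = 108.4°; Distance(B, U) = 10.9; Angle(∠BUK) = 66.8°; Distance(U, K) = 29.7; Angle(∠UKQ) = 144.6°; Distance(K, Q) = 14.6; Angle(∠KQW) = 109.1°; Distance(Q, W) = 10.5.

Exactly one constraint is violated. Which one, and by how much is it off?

Distance(Q, W) = 10.5 — off by 8.30.

P = (0.00, 0.00) ✓; PB at 17.00° ✓; |PB| = 21.70 ✓; ∠PBU = 108.4° ✓; |BU| = 10.90 ✓; ∠BUK = 66.80° ✓; |UK| = 29.70 ✓; ∠UKQ = 144.6° ✓; |KQ| = 14.60 ✓; ∠KQW = 109.1° ✓; |QW| = 18.80 ✗.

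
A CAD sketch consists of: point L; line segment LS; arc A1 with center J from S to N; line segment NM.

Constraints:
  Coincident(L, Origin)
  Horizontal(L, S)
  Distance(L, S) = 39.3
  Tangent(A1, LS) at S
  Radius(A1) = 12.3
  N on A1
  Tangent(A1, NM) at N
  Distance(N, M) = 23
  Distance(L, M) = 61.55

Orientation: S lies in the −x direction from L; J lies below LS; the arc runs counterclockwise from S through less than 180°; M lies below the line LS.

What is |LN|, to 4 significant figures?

53.24

Checks: |JN| = 12.30 ✓; ∠(JN, NM) = 90.00° ✓; |NM| = 23.00 ✓; |LM| = 61.55 ✓.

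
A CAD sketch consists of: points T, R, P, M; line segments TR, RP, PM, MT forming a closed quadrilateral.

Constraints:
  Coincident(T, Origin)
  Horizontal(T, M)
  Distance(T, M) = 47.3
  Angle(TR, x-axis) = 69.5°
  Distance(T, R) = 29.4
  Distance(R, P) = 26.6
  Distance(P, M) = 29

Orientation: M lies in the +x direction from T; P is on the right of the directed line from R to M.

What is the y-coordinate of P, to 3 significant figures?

2.20

Checks: |RP| = 26.60 ✓; |PM| = 29.00 ✓.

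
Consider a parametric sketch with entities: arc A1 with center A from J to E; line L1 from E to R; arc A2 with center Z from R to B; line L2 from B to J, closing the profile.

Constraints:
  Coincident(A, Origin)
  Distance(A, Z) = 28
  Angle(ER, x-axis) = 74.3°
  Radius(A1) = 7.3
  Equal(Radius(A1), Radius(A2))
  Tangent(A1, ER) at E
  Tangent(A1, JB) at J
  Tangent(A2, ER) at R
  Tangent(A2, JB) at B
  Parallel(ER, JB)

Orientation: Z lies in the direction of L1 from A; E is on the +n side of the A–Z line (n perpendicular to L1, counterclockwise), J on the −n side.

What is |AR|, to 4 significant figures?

28.94

The slot axis is L1's direction at 74.3°, so u = (cos 74.3°, sin 74.3°) = (0.2706, 0.9627) and n = (−sin 74.3°, cos 74.3°) = (-0.9627, 0.2706). A is at the origin and Z lies 28.0 along u from A, so Z = 28.0·u = (7.577, 26.96). Tangency of A1 to both parallel lines with radius 7.3 puts E and J at A ± 7.3·n: E = (-7.028, 1.975), J = (7.028, -1.975). Equal radii place R and B the same way about Z: R = Z + 7.3·n = (0.5492, 28.93), B = Z − 7.3·n = (14.60, 24.98). Then |AR| = |R − A| = 28.94.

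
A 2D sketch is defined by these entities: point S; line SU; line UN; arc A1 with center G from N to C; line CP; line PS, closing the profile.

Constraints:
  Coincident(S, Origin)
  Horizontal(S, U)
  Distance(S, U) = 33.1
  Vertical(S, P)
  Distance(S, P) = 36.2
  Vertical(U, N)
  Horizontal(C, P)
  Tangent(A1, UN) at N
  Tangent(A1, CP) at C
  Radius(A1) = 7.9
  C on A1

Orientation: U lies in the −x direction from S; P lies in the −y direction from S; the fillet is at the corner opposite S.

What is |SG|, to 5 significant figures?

37.894

S is at the origin; SU is horizontal with |SU| = 33.1 and U on the −x side, so U = (-33.100, 0.0000). S and P share the same x with |SP| = 36.2 and P on the −y side, so P = (0.0000, -36.200). The virtual corner opposite S is at (-33.100, -36.200). Tangency of A1 to UN means the radius GN is perpendicular to UN and tangency of A1 to CP means the radius GC is perpendicular to CP, with radius 7.9, so the center G sits 7.9 in from both sides at G = (-25.200, -28.300). Then |SG| = |G − S| = 37.894.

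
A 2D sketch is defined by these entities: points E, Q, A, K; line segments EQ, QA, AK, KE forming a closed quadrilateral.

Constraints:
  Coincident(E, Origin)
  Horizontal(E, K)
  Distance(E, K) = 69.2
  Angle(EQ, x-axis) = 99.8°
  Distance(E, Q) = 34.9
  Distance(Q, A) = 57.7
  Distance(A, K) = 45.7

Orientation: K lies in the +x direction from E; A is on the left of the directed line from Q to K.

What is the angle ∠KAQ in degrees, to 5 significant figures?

105.52°

E is at the origin; EK is horizontal with |EK| = 69.2 and K in +x, so K = (69.2, 0). EQ runs at 99.8° with |EQ| = 34.9, so Q = (-5.9403, 34.391). A is determined by |QA| = 57.7 and |AK| = 45.7 together: it lies at the intersection of circle(Q, 57.7) and circle(K, 45.7). With |QK| = 82.636, the foot of the radical line on QK is 48.826 from Q and the perpendicular offset is √(57.7² − 48.826²) = 30.746. Taking the left-of-QK solution: A = (51.252, 42.028).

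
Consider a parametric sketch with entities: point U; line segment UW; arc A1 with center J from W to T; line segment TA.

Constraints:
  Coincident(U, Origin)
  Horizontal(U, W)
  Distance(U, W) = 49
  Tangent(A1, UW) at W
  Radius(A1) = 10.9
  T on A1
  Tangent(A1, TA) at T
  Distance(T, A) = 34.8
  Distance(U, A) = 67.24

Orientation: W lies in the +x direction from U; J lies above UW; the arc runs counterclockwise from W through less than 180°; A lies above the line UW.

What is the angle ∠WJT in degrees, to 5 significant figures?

109.36°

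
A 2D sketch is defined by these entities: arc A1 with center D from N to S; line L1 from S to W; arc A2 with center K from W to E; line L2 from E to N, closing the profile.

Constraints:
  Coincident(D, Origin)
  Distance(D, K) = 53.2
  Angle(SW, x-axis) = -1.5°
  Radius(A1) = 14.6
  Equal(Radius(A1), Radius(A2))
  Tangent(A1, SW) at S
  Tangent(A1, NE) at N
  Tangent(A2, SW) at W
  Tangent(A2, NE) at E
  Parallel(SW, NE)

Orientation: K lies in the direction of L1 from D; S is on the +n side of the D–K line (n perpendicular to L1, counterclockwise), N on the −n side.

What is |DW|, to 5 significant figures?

55.167

The slot axis is L1's direction at -1.5°, so u = (cos -1.5°, sin -1.5°) = (0.99966, -0.026177) and n = (−sin -1.5°, cos -1.5°) = (0.026177, 0.99966). D is at the origin and K lies 53.2 along u from D, so K = 53.2·u = (53.182, -1.3926). Tangency of A1 to both parallel lines with radius 14.6 puts S and N at D ± 14.6·n: S = (0.38218, 14.595), N = (-0.38218, -14.595). Equal radii place W and E the same way about K: W = K + 14.6·n = (53.564, 13.202), E = K − 14.6·n = (52.800, -15.988). Then |DW| = |W − D| = 55.167.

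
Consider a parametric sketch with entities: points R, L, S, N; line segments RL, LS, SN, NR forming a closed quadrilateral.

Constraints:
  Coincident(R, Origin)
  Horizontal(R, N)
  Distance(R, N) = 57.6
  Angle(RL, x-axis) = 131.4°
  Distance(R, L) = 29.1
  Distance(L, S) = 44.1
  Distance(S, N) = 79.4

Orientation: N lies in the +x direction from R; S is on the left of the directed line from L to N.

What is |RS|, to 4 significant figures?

59.18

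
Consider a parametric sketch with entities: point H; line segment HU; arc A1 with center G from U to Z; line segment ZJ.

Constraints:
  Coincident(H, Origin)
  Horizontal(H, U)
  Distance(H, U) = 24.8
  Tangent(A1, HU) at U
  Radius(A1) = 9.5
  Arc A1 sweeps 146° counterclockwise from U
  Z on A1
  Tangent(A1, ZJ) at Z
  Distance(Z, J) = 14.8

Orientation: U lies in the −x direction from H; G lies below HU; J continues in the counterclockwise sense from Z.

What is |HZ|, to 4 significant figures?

34.77

H is at the origin; H and U share the same y with |HU| = 24.8 and U on the −x side, so U = (-24.80, 0.000). A1 meets HU tangentially, so GU is at right angles to HU, so G = U + (0, -9.5) = (-24.80, -9.500). On A1, U sits at bearing 90° from G; a 146° counterclockwise sweep puts Z at bearing 236°, so Z = G + 9.5·(cos 236°, sin 236°) = (-30.11, -17.38). Then |HZ| = |Z − H| = 34.77.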